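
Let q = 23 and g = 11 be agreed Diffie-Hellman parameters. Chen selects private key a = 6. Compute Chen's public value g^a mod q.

9

Public value = 11^6 mod 23.
11^1 ≡ 11 (mod 23)
11^2 = (11^1)^2 ≡ 11^2 = 121 ≡ 6 (mod 23)
11^4 = (11^2)^2 ≡ 6^2 = 36 ≡ 13 (mod 23)
11^6 = 11^4 · 11^2 ≡ 13 · 6 ≡ 9 (mod 23).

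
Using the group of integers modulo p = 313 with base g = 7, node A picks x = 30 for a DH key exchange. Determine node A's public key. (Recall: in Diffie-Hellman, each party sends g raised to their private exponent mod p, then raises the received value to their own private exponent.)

242

Public value = 7^{30} \pmod{313}.
7^1 ≡ 7 (mod 313)
7^2 = (7^1)^2 ≡ 7^2 = 49 ≡ 49 (mod 313)
7^4 = (7^2)^2 ≡ 49^2 = 2401 ≡ 210 (mod 313)
7^8 = (7^4)^2 ≡ 210^2 = 44100 ≡ 280 (mod 313)
7^16 = (7^8)^2 ≡ 280^2 = 78400 ≡ 150 (mod 313)
7^30 = 7^16 · 7^8 · 7^4 · 7^2 ≡ 150 · 280 · 210 · 49 ≡ 242 (mod 313).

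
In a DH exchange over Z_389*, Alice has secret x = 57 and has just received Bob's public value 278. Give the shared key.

119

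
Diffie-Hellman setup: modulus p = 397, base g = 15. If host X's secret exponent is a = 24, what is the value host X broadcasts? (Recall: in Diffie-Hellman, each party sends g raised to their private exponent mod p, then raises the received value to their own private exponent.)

290

Public value = 15^{24} \pmod{397}.
15^1 ≡ 15 (mod 397)
15^2 = (15^1)^2 ≡ 15^2 = 225 ≡ 225 (mod 397)
15^4 = (15^2)^2 ≡ 225^2 = 50625 ≡ 206 (mod 397)
15^8 = (15^4)^2 ≡ 206^2 = 42436 ≡ 354 (mod 397)
15^16 = (15^8)^2 ≡ 354^2 = 125316 ≡ 261 (mod 397)
15^24 = 15^16 · 15^8 ≡ 261 · 354 ≡ 290 (mod 397).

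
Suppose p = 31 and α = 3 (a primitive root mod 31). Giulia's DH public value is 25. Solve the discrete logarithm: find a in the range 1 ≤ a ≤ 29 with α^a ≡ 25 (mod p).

Try successive powers of 3 modulo 31:
3^1 ≡ 3
3^2 ≡ 9
3^3 ≡ 27
3^4 ≡ 19
3^5 ≡ 26
3^6 ≡ 16
3^7 ≡ 17
3^8 ≡ 20
3^9 ≡ 29
3^10 ≡ 25
Found: a = 10.

10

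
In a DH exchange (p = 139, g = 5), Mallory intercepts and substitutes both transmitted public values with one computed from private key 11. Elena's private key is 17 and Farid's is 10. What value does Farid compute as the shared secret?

11

Farid receives Mallory's public value M = 5^11 mod 139 instead of the honest one.
5^1 ≡ 5 (mod 139)
5^2 = (5^1)^2 ≡ 5^2 = 25 ≡ 25 (mod 139)
5^4 = (5^2)^2 ≡ 25^2 = 625 ≡ 69 (mod 139)
5^8 = (5^4)^2 ≡ 69^2 = 4761 ≡ 35 (mod 139)
5^11 = 5^8 · 5^2 · 5^1 ≡ 35 · 25 · 5 ≡ 66 (mod 139).
So M = 66. Farid computes K = M^10 mod 139.
66^1 ≡ 66 (mod 139)
66^2 = (66^1)^2 ≡ 66^2 = 4356 ≡ 47 (mod 139)
66^4 = (66^2)^2 ≡ 47^2 = 2209 ≡ 124 (mod 139)
66^8 = (66^4)^2 ≡ 124^2 = 15376 ≡ 86 (mod 139)
66^10 = 66^8 · 66^2 ≡ 86 · 47 ≡ 11 (mod 139).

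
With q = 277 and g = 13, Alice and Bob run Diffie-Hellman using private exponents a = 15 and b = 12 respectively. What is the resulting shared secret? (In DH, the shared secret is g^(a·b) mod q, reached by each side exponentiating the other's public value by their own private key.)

157

Alice sends A = g^a mod q = 13^15 mod 277.
13^1 ≡ 13 (mod 277)
13^2 = (13^1)^2 ≡ 13^2 = 169 ≡ 169 (mod 277)
13^4 = (13^2)^2 ≡ 169^2 = 28561 ≡ 30 (mod 277)
13^8 = (13^4)^2 ≡ 30^2 = 900 ≡ 69 (mod 277)
13^15 = 13^8 · 13^4 · 13^2 · 13^1 ≡ 69 · 30 · 169 · 13 ≡ 4 (mod 277).
So A = 4. Bob then computes K = A^b mod q = 4^12 mod 277.
4^1 ≡ 4 (mod 277)
4^2 = (4^1)^2 ≡ 4^2 = 16 ≡ 16 (mod 277)
4^4 = (4^2)^2 ≡ 16^2 = 256 ≡ 256 (mod 277)
4^8 = (4^4)^2 ≡ 256^2 = 65536 ≡ 164 (mod 277)
4^12 = 4^8 · 4^4 ≡ 164 · 256 ≡ 157 (mod 277).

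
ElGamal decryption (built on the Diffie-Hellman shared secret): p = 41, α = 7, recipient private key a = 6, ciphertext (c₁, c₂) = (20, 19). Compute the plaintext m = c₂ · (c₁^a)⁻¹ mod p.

Shared mask s = c₁^a mod p = 20^6 mod 41.
20^1 ≡ 20 (mod 41)
20^2 = (20^1)^2 ≡ 20^2 = 400 ≡ 31 (mod 41)
20^4 = (20^2)^2 ≡ 31^2 = 961 ≡ 18 (mod 41)
20^6 = 20^4 · 20^2 ≡ 18 · 31 ≡ 25 (mod 41).
So s = 25; s⁻¹ ≡ 23 (mod 41).
m = c₂ · s⁻¹ mod 41 = 19 · 23 mod 41 = 27.

27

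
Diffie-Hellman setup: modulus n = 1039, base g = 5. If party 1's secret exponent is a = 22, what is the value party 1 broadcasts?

Public value = 5^22 (mod 1039).
5^1 ≡ 5 (mod 1039)
5^2 = (5^1)^2 ≡ 5^2 = 25 ≡ 25 (mod 1039)
5^4 = (5^2)^2 ≡ 25^2 = 625 ≡ 625 (mod 1039)
5^8 = (5^4)^2 ≡ 625^2 = 390625 ≡ 1000 (mod 1039)
5^16 = (5^8)^2 ≡ 1000^2 = 1000000 ≡ 482 (mod 1039)
5^22 = 5^16 · 5^4 · 5^2 ≡ 482 · 625 · 25 ≡ 578 (mod 1039).

578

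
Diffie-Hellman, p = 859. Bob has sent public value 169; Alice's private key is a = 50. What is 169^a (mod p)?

Shared key K = 169^50 mod 859.
169^1 ≡ 169 (mod 859)
169^2 = (169^1)^2 ≡ 169^2 = 28561 ≡ 214 (mod 859)
169^4 = (169^2)^2 ≡ 214^2 = 45796 ≡ 269 (mod 859)
169^8 = (169^4)^2 ≡ 269^2 = 72361 ≡ 205 (mod 859)
169^16 = (169^8)^2 ≡ 205^2 = 42025 ≡ 793 (mod 859)
169^32 = (169^16)^2 ≡ 793^2 = 628849 ≡ 61 (mod 859)
169^50 = 169^32 · 169^16 · 169^2 ≡ 61 · 793 · 214 ≡ 13 (mod 859).

13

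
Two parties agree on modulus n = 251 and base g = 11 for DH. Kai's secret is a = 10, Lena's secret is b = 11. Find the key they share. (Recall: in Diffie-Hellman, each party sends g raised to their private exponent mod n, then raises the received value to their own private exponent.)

211

Lena sends B = g^b mod n = 11^11 mod 251.
11^1 ≡ 11 (mod 251)
11^2 = (11^1)^2 ≡ 11^2 = 121 ≡ 121 (mod 251)
11^4 = (11^2)^2 ≡ 121^2 = 14641 ≡ 83 (mod 251)
11^8 = (11^4)^2 ≡ 83^2 = 6889 ≡ 112 (mod 251)
11^11 = 11^8 · 11^2 · 11^1 ≡ 112 · 121 · 11 ≡ 229 (mod 251).
So B = 229. Kai then computes K = B^a mod n = 229^10 mod 251.
229^1 ≡ 229 (mod 251)
229^2 = (229^1)^2 ≡ 229^2 = 52441 ≡ 233 (mod 251)
229^4 = (229^2)^2 ≡ 233^2 = 54289 ≡ 73 (mod 251)
229^8 = (229^4)^2 ≡ 73^2 = 5329 ≡ 58 (mod 251)
229^10 = 229^8 · 229^2 ≡ 58 · 233 ≡ 211 (mod 251).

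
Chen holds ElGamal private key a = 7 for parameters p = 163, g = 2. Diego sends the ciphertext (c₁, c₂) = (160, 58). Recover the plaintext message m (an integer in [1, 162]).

119

Shared mask s = c₁^a mod p = 160^7 mod 163.
160^1 ≡ 160 (mod 163)
160^2 = (160^1)^2 ≡ 160^2 = 25600 ≡ 9 (mod 163)
160^4 = (160^2)^2 ≡ 9^2 = 81 ≡ 81 (mod 163)
160^7 = 160^4 · 160^2 · 160^1 ≡ 81 · 9 · 160 ≡ 95 (mod 163).
So s = 95; s⁻¹ ≡ 151 (mod 163).
m = c₂ · s⁻¹ mod 163 = 58 · 151 mod 163 = 119.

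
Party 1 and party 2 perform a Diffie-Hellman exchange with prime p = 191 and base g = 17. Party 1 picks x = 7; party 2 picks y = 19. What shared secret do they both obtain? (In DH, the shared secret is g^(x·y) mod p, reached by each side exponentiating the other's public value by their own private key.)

Party 2 sends B = g^y mod p = 17^19 mod 191.
17^1 ≡ 17 (mod 191)
17^2 = (17^1)^2 ≡ 17^2 = 289 ≡ 98 (mod 191)
17^4 = (17^2)^2 ≡ 98^2 = 9604 ≡ 54 (mod 191)
17^8 = (17^4)^2 ≡ 54^2 = 2916 ≡ 51 (mod 191)
17^16 = (17^8)^2 ≡ 51^2 = 2601 ≡ 118 (mod 191)
17^19 = 17^16 · 17^2 · 17^1 ≡ 118 · 98 · 17 ≡ 49 (mod 191).
So B = 49. Party 1 then computes K = B^x mod p = 49^7 mod 191.
49^1 ≡ 49 (mod 191)
49^2 = (49^1)^2 ≡ 49^2 = 2401 ≡ 109 (mod 191)
49^4 = (49^2)^2 ≡ 109^2 = 11881 ≡ 39 (mod 191)
49^7 = 49^4 · 49^2 · 49^1 ≡ 39 · 109 · 49 ≡ 109 (mod 191).

109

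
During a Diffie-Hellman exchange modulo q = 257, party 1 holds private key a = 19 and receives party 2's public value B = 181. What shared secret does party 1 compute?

247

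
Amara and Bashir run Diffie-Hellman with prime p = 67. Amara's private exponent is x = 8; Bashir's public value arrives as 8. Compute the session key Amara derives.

14

Shared key K = 8^8 mod 67.
8^1 ≡ 8 (mod 67)
8^2 = (8^1)^2 ≡ 8^2 = 64 ≡ 64 (mod 67)
8^4 = (8^2)^2 ≡ 64^2 = 4096 ≡ 9 (mod 67)
8^8 = (8^4)^2 ≡ 9^2 = 81 ≡ 14 (mod 67)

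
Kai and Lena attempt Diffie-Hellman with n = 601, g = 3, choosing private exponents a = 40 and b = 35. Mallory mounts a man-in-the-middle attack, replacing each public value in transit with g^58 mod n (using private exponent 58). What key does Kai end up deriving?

324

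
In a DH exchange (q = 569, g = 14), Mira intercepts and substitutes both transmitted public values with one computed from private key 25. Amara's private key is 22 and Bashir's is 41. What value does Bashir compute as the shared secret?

Bashir receives Mira's public value M = 14^25 mod 569 instead of the honest one.
14^1 ≡ 14 (mod 569)
14^2 = (14^1)^2 ≡ 14^2 = 196 ≡ 196 (mod 569)
14^4 = (14^2)^2 ≡ 196^2 = 38416 ≡ 293 (mod 569)
14^8 = (14^4)^2 ≡ 293^2 = 85849 ≡ 499 (mod 569)
14^16 = (14^8)^2 ≡ 499^2 = 249001 ≡ 348 (mod 569)
14^25 = 14^16 · 14^8 · 14^1 ≡ 348 · 499 · 14 ≡ 360 (mod 569).
So M = 360. Bashir computes K = M^41 mod 569.
360^1 ≡ 360 (mod 569)
360^2 = (360^1)^2 ≡ 360^2 = 129600 ≡ 437 (mod 569)
360^4 = (360^2)^2 ≡ 437^2 = 190969 ≡ 354 (mod 569)
360^8 = (360^4)^2 ≡ 354^2 = 125316 ≡ 136 (mod 569)
360^16 = (360^8)^2 ≡ 136^2 = 18496 ≡ 288 (mod 569)
360^32 = (360^16)^2 ≡ 288^2 = 82944 ≡ 439 (mod 569)
360^41 = 360^32 · 360^8 · 360^1 ≡ 439 · 136 · 360 ≡ 34 (mod 569).

34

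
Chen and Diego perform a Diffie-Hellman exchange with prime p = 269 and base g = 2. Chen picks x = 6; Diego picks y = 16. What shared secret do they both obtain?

Diego sends B = g^y mod p = 2^16 mod 269.
2^1 ≡ 2 (mod 269)
2^2 = (2^1)^2 ≡ 2^2 = 4 ≡ 4 (mod 269)
2^4 = (2^2)^2 ≡ 4^2 = 16 ≡ 16 (mod 269)
2^8 = (2^4)^2 ≡ 16^2 = 256 ≡ 256 (mod 269)
2^16 = (2^8)^2 ≡ 256^2 = 65536 ≡ 169 (mod 269)
So B = 169. Chen then computes K = B^x mod p = 169^6 mod 269.
169^1 ≡ 169 (mod 269)
169^2 = (169^1)^2 ≡ 169^2 = 28561 ≡ 47 (mod 269)
169^4 = (169^2)^2 ≡ 47^2 = 2209 ≡ 57 (mod 269)
169^6 = 169^4 · 169^2 ≡ 57 · 47 ≡ 258 (mod 269).

258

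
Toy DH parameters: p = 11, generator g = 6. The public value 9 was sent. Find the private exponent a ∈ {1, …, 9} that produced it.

Try successive powers of 6 modulo 11:
6^1 ≡ 6
6^2 ≡ 3
6^3 ≡ 7
6^4 ≡ 9
Found: a = 4.

4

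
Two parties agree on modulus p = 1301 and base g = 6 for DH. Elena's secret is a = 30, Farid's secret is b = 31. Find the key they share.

Farid sends B = g^b mod p = 6^31 mod 1301.
6^1 ≡ 6 (mod 1301)
6^2 = (6^1)^2 ≡ 6^2 = 36 ≡ 36 (mod 1301)
6^4 = (6^2)^2 ≡ 36^2 = 1296 ≡ 1296 (mod 1301)
6^8 = (6^4)^2 ≡ 1296^2 = 1679616 ≡ 25 (mod 1301)
6^16 = (6^8)^2 ≡ 25^2 = 625 ≡ 625 (mod 1301)
6^31 = 6^16 · 6^8 · 6^4 · 6^2 · 6^1 ≡ 625 · 25 · 1296 · 36 · 6 ≡ 271 (mod 1301).
So B = 271. Elena then computes K = B^a mod p = 271^30 mod 1301.
271^1 ≡ 271 (mod 1301)
271^2 = (271^1)^2 ≡ 271^2 = 73441 ≡ 585 (mod 1301)
271^4 = (271^2)^2 ≡ 585^2 = 342225 ≡ 62 (mod 1301)
271^8 = (271^4)^2 ≡ 62^2 = 3844 ≡ 1242 (mod 1301)
271^16 = (271^8)^2 ≡ 1242^2 = 1542564 ≡ 879 (mod 1301)
271^30 = 271^16 · 271^8 · 271^4 · 271^2 ≡ 879 · 1242 · 62 · 585 ≡ 340 (mod 1301).

340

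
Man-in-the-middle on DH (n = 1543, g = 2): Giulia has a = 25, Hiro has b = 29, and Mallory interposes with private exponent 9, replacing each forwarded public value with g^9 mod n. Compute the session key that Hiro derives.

Hiro receives Mallory's public value M = 2^9 mod 1543 instead of the honest one.
2^1 ≡ 2 (mod 1543)
2^2 = (2^1)^2 ≡ 2^2 = 4 ≡ 4 (mod 1543)
2^4 = (2^2)^2 ≡ 4^2 = 16 ≡ 16 (mod 1543)
2^8 = (2^4)^2 ≡ 16^2 = 256 ≡ 256 (mod 1543)
2^9 = 2^8 · 2^1 ≡ 256 · 2 ≡ 512 (mod 1543).
So M = 512. Hiro computes K = M^29 mod 1543.
512^1 ≡ 512 (mod 1543)
512^2 = (512^1)^2 ≡ 512^2 = 262144 ≡ 1377 (mod 1543)
512^4 = (512^2)^2 ≡ 1377^2 = 1896129 ≡ 1325 (mod 1543)
512^8 = (512^4)^2 ≡ 1325^2 = 1755625 ≡ 1234 (mod 1543)
512^16 = (512^8)^2 ≡ 1234^2 = 1522756 ≡ 1358 (mod 1543)
512^29 = 512^16 · 512^8 · 512^4 · 512^1 ≡ 1358 · 1234 · 1325 · 512 ≡ 95 (mod 1543).

95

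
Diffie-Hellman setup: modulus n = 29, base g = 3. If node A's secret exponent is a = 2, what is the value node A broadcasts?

9

Public value = 3^2 (mod 29).
3^1 ≡ 3 (mod 29)
3^2 = (3^1)^2 ≡ 3^2 = 9 ≡ 9 (mod 29)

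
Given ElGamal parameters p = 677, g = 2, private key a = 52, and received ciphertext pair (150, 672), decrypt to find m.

Shared mask s = c₁^a mod p = 150^52 mod 677.
150^1 ≡ 150 (mod 677)
150^2 = (150^1)^2 ≡ 150^2 = 22500 ≡ 159 (mod 677)
150^4 = (150^2)^2 ≡ 159^2 = 25281 ≡ 232 (mod 677)
150^8 = (150^4)^2 ≡ 232^2 = 53824 ≡ 341 (mod 677)
150^16 = (150^8)^2 ≡ 341^2 = 116281 ≡ 514 (mod 677)
150^32 = (150^16)^2 ≡ 514^2 = 264196 ≡ 166 (mod 677)
150^52 = 150^32 · 150^16 · 150^4 ≡ 166 · 514 · 232 ≡ 365 (mod 677).
So s = 365; s⁻¹ ≡ 115 (mod 677).
m = c₂ · s⁻¹ mod 677 = 672 · 115 mod 677 = 102.

102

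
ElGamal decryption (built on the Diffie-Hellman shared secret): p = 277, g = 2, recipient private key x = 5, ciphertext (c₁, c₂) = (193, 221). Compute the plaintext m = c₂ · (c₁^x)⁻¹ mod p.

142

Shared mask s = c₁^x mod p = 193^5 mod 277.
193^1 ≡ 193 (mod 277)
193^2 = (193^1)^2 ≡ 193^2 = 37249 ≡ 131 (mod 277)
193^4 = (193^2)^2 ≡ 131^2 = 17161 ≡ 264 (mod 277)
193^5 = 193^4 · 193^1 ≡ 264 · 193 ≡ 261 (mod 277).
So s = 261; s⁻¹ ≡ 225 (mod 277).
m = c₂ · s⁻¹ mod 277 = 221 · 225 mod 277 = 142.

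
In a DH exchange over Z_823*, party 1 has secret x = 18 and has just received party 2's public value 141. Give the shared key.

523

Shared key K = 141^18 mod 823.
141^1 ≡ 141 (mod 823)
141^2 = (141^1)^2 ≡ 141^2 = 19881 ≡ 129 (mod 823)
141^4 = (141^2)^2 ≡ 129^2 = 16641 ≡ 181 (mod 823)
141^8 = (141^4)^2 ≡ 181^2 = 32761 ≡ 664 (mod 823)
141^16 = (141^8)^2 ≡ 664^2 = 440896 ≡ 591 (mod 823)
141^18 = 141^16 · 141^2 ≡ 591 · 129 ≡ 523 (mod 823).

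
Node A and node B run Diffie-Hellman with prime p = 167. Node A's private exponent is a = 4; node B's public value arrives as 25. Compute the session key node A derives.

12

Shared key K = 25^4 mod 167.
25^1 ≡ 25 (mod 167)
25^2 = (25^1)^2 ≡ 25^2 = 625 ≡ 124 (mod 167)
25^4 = (25^2)^2 ≡ 124^2 = 15376 ≡ 12 (mod 167)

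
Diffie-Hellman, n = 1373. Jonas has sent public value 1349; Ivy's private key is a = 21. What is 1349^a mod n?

1116

Shared key K = 1349^21 mod 1373.
1349^1 ≡ 1349 (mod 1373)
1349^2 = (1349^1)^2 ≡ 1349^2 = 1819801 ≡ 576 (mod 1373)
1349^4 = (1349^2)^2 ≡ 576^2 = 331776 ≡ 883 (mod 1373)
1349^8 = (1349^4)^2 ≡ 883^2 = 779689 ≡ 1198 (mod 1373)
1349^16 = (1349^8)^2 ≡ 1198^2 = 1435204 ≡ 419 (mod 1373)
1349^21 = 1349^16 · 1349^4 · 1349^1 ≡ 419 · 883 · 1349 ≡ 1116 (mod 1373).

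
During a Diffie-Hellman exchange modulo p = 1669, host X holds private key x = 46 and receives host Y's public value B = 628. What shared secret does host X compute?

1306

Shared key K = 628^46 mod 1669.
628^1 ≡ 628 (mod 1669)
628^2 = (628^1)^2 ≡ 628^2 = 394384 ≡ 500 (mod 1669)
628^4 = (628^2)^2 ≡ 500^2 = 250000 ≡ 1319 (mod 1669)
628^8 = (628^4)^2 ≡ 1319^2 = 1739761 ≡ 663 (mod 1669)
628^16 = (628^8)^2 ≡ 663^2 = 439569 ≡ 622 (mod 1669)
628^32 = (628^16)^2 ≡ 622^2 = 386884 ≡ 1345 (mod 1669)
628^46 = 628^32 · 628^8 · 628^4 · 628^2 ≡ 1345 · 663 · 1319 · 500 ≡ 1306 (mod 1669).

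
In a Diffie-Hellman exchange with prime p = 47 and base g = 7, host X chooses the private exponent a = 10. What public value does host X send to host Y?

32

Public value = 7^10 (mod 47).
7^1 ≡ 7 (mod 47)
7^2 = (7^1)^2 ≡ 7^2 = 49 ≡ 2 (mod 47)
7^4 = (7^2)^2 ≡ 2^2 = 4 ≡ 4 (mod 47)
7^8 = (7^4)^2 ≡ 4^2 = 16 ≡ 16 (mod 47)
7^10 = 7^8 · 7^2 ≡ 16 · 2 ≡ 32 (mod 47).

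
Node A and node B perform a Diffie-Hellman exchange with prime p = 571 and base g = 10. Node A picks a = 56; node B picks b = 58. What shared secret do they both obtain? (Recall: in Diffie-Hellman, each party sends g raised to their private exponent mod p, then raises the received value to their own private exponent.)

Node B sends B = g^b mod p = 10^58 mod 571.
10^1 ≡ 10 (mod 571)
10^2 = (10^1)^2 ≡ 10^2 = 100 ≡ 100 (mod 571)
10^4 = (10^2)^2 ≡ 100^2 = 10000 ≡ 293 (mod 571)
10^8 = (10^4)^2 ≡ 293^2 = 85849 ≡ 199 (mod 571)
10^16 = (10^8)^2 ≡ 199^2 = 39601 ≡ 202 (mod 571)
10^32 = (10^16)^2 ≡ 202^2 = 40804 ≡ 263 (mod 571)
10^58 = 10^32 · 10^16 · 10^8 · 10^2 ≡ 263 · 202 · 199 · 100 ≡ 329 (mod 571).
So B = 329. Node A then computes K = B^a mod p = 329^56 mod 571.
329^1 ≡ 329 (mod 571)
329^2 = (329^1)^2 ≡ 329^2 = 108241 ≡ 322 (mod 571)
329^4 = (329^2)^2 ≡ 322^2 = 103684 ≡ 333 (mod 571)
329^8 = (329^4)^2 ≡ 333^2 = 110889 ≡ 115 (mod 571)
329^16 = (329^8)^2 ≡ 115^2 = 13225 ≡ 92 (mod 571)
329^32 = (329^16)^2 ≡ 92^2 = 8464 ≡ 470 (mod 571)
329^56 = 329^32 · 329^16 · 329^8 ≡ 470 · 92 · 115 ≡ 332 (mod 571).

332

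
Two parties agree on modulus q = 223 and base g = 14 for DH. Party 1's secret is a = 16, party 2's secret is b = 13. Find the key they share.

15

Party 1 sends A = g^a mod q = 14^16 mod 223.
14^1 ≡ 14 (mod 223)
14^2 = (14^1)^2 ≡ 14^2 = 196 ≡ 196 (mod 223)
14^4 = (14^2)^2 ≡ 196^2 = 38416 ≡ 60 (mod 223)
14^8 = (14^4)^2 ≡ 60^2 = 3600 ≡ 32 (mod 223)
14^16 = (14^8)^2 ≡ 32^2 = 1024 ≡ 132 (mod 223)
So A = 132. Party 2 then computes K = A^b mod q = 132^13 mod 223.
132^1 ≡ 132 (mod 223)
132^2 = (132^1)^2 ≡ 132^2 = 17424 ≡ 30 (mod 223)
132^4 = (132^2)^2 ≡ 30^2 = 900 ≡ 8 (mod 223)
132^8 = (132^4)^2 ≡ 8^2 = 64 ≡ 64 (mod 223)
132^13 = 132^8 · 132^4 · 132^1 ≡ 64 · 8 · 132 ≡ 15 (mod 223).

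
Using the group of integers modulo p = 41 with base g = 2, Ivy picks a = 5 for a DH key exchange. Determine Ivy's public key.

32

Public value = 2^5 mod 41.
2^1 ≡ 2 (mod 41)
2^2 = (2^1)^2 ≡ 2^2 = 4 ≡ 4 (mod 41)
2^4 = (2^2)^2 ≡ 4^2 = 16 ≡ 16 (mod 41)
2^5 = 2^4 · 2^1 ≡ 16 · 2 ≡ 32 (mod 41).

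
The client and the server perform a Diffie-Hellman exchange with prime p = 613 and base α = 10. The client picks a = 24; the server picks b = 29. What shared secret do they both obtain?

116

The client sends A = α^a mod p = 10^24 mod 613.
10^1 ≡ 10 (mod 613)
10^2 = (10^1)^2 ≡ 10^2 = 100 ≡ 100 (mod 613)
10^4 = (10^2)^2 ≡ 100^2 = 10000 ≡ 192 (mod 613)
10^8 = (10^4)^2 ≡ 192^2 = 36864 ≡ 84 (mod 613)
10^16 = (10^8)^2 ≡ 84^2 = 7056 ≡ 313 (mod 613)
10^24 = 10^16 · 10^8 ≡ 313 · 84 ≡ 546 (mod 613).
So A = 546. The server then computes K = A^b mod p = 546^29 mod 613.
546^1 ≡ 546 (mod 613)
546^2 = (546^1)^2 ≡ 546^2 = 298116 ≡ 198 (mod 613)
546^4 = (546^2)^2 ≡ 198^2 = 39204 ≡ 585 (mod 613)
546^8 = (546^4)^2 ≡ 585^2 = 342225 ≡ 171 (mod 613)
546^16 = (546^8)^2 ≡ 171^2 = 29241 ≡ 430 (mod 613)
546^29 = 546^16 · 546^8 · 546^4 · 546^1 ≡ 430 · 171 · 585 · 546 ≡ 116 (mod 613).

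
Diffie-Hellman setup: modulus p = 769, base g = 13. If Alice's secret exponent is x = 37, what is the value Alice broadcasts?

613

Public value = 13^37 mod 769.
13^1 ≡ 13 (mod 769)
13^2 = (13^1)^2 ≡ 13^2 = 169 ≡ 169 (mod 769)
13^4 = (13^2)^2 ≡ 169^2 = 28561 ≡ 108 (mod 769)
13^8 = (13^4)^2 ≡ 108^2 = 11664 ≡ 129 (mod 769)
13^16 = (13^8)^2 ≡ 129^2 = 16641 ≡ 492 (mod 769)
13^32 = (13^16)^2 ≡ 492^2 = 242064 ≡ 598 (mod 769)
13^37 = 13^32 · 13^4 · 13^1 ≡ 598 · 108 · 13 ≡ 613 (mod 769).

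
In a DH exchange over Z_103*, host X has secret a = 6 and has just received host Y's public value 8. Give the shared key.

Shared key K = 8^6 mod 103.
8^1 ≡ 8 (mod 103)
8^2 = (8^1)^2 ≡ 8^2 = 64 ≡ 64 (mod 103)
8^4 = (8^2)^2 ≡ 64^2 = 4096 ≡ 79 (mod 103)
8^6 = 8^4 · 8^2 ≡ 79 · 64 ≡ 9 (mod 103).

9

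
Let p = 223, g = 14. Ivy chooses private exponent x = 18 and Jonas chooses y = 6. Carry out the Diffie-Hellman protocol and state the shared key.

82

Jonas sends B = g^y mod p = 14^6 mod 223.
14^1 ≡ 14 (mod 223)
14^2 = (14^1)^2 ≡ 14^2 = 196 ≡ 196 (mod 223)
14^4 = (14^2)^2 ≡ 196^2 = 38416 ≡ 60 (mod 223)
14^6 = 14^4 · 14^2 ≡ 60 · 196 ≡ 164 (mod 223).
So B = 164. Ivy then computes K = B^x mod p = 164^18 mod 223.
164^1 ≡ 164 (mod 223)
164^2 = (164^1)^2 ≡ 164^2 = 26896 ≡ 136 (mod 223)
164^4 = (164^2)^2 ≡ 136^2 = 18496 ≡ 210 (mod 223)
164^8 = (164^4)^2 ≡ 210^2 = 44100 ≡ 169 (mod 223)
164^16 = (164^8)^2 ≡ 169^2 = 28561 ≡ 17 (mod 223)
164^18 = 164^16 · 164^2 ≡ 17 · 136 ≡ 82 (mod 223).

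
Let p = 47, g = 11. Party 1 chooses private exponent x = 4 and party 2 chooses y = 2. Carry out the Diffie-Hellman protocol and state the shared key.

12

Party 2 sends B = g^y mod p = 11^2 mod 47.
11^1 ≡ 11 (mod 47)
11^2 = (11^1)^2 ≡ 11^2 = 121 ≡ 27 (mod 47)
So B = 27. Party 1 then computes K = B^x mod p = 27^4 mod 47.
27^1 ≡ 27 (mod 47)
27^2 = (27^1)^2 ≡ 27^2 = 729 ≡ 24 (mod 47)
27^4 = (27^2)^2 ≡ 24^2 = 576 ≡ 12 (mod 47)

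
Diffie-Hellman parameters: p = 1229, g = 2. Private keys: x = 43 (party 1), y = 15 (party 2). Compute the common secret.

Party 1 sends A = g^x mod p = 2^43 mod 1229.
2^1 ≡ 2 (mod 1229)
2^2 = (2^1)^2 ≡ 2^2 = 4 ≡ 4 (mod 1229)
2^4 = (2^2)^2 ≡ 4^2 = 16 ≡ 16 (mod 1229)
2^8 = (2^4)^2 ≡ 16^2 = 256 ≡ 256 (mod 1229)
2^16 = (2^8)^2 ≡ 256^2 = 65536 ≡ 399 (mod 1229)
2^32 = (2^16)^2 ≡ 399^2 = 159201 ≡ 660 (mod 1229)
2^43 = 2^32 · 2^8 · 2^2 · 2^1 ≡ 660 · 256 · 4 · 2 ≡ 1009 (mod 1229).
So A = 1009. Party 2 then computes K = A^y mod p = 1009^15 mod 1229.
1009^1 ≡ 1009 (mod 1229)
1009^2 = (1009^1)^2 ≡ 1009^2 = 1018081 ≡ 469 (mod 1229)
1009^4 = (1009^2)^2 ≡ 469^2 = 219961 ≡ 1199 (mod 1229)
1009^8 = (1009^4)^2 ≡ 1199^2 = 1437601 ≡ 900 (mod 1229)
1009^15 = 1009^8 · 1009^4 · 1009^2 · 1009^1 ≡ 900 · 1199 · 469 · 1009 ≡ 899 (mod 1229).

899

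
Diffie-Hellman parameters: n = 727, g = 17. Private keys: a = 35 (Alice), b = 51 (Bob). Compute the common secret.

Bob sends B = g^b mod n = 17^51 mod 727.
17^1 ≡ 17 (mod 727)
17^2 = (17^1)^2 ≡ 17^2 = 289 ≡ 289 (mod 727)
17^4 = (17^2)^2 ≡ 289^2 = 83521 ≡ 643 (mod 727)
17^8 = (17^4)^2 ≡ 643^2 = 413449 ≡ 513 (mod 727)
17^16 = (17^8)^2 ≡ 513^2 = 263169 ≡ 722 (mod 727)
17^32 = (17^16)^2 ≡ 722^2 = 521284 ≡ 25 (mod 727)
17^51 = 17^32 · 17^16 · 17^2 · 17^1 ≡ 25 · 722 · 289 · 17 ≡ 190 (mod 727).
So B = 190. Alice then computes K = B^a mod n = 190^35 mod 727.
190^1 ≡ 190 (mod 727)
190^2 = (190^1)^2 ≡ 190^2 = 36100 ≡ 477 (mod 727)
190^4 = (190^2)^2 ≡ 477^2 = 227529 ≡ 705 (mod 727)
190^8 = (190^4)^2 ≡ 705^2 = 497025 ≡ 484 (mod 727)
190^16 = (190^8)^2 ≡ 484^2 = 234256 ≡ 162 (mod 727)
190^32 = (190^16)^2 ≡ 162^2 = 26244 ≡ 72 (mod 727)
190^35 = 190^32 · 190^2 · 190^1 ≡ 72 · 477 · 190 ≡ 535 (mod 727).

535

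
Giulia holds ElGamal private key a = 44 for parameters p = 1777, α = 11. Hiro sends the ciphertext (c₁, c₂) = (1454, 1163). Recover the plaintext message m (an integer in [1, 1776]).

655

Shared mask s = c₁^a mod p = 1454^44 mod 1777.
1454^1 ≡ 1454 (mod 1777)
1454^2 = (1454^1)^2 ≡ 1454^2 = 2114116 ≡ 1263 (mod 1777)
1454^4 = (1454^2)^2 ≡ 1263^2 = 1595169 ≡ 1200 (mod 1777)
1454^8 = (1454^4)^2 ≡ 1200^2 = 1440000 ≡ 630 (mod 1777)
1454^16 = (1454^8)^2 ≡ 630^2 = 396900 ≡ 629 (mod 1777)
1454^32 = (1454^16)^2 ≡ 629^2 = 395641 ≡ 1147 (mod 1777)
1454^44 = 1454^32 · 1454^8 · 1454^4 ≡ 1147 · 630 · 1200 ≡ 425 (mod 1777).
So s = 425; s⁻¹ ≡ 1200 (mod 1777).
m = c₂ · s⁻¹ mod 1777 = 1163 · 1200 mod 1777 = 655.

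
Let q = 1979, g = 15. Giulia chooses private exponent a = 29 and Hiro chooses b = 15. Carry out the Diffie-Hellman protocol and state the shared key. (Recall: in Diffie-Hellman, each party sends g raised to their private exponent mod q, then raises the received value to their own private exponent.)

Giulia sends A = g^a mod q = 15^29 mod 1979.
15^1 ≡ 15 (mod 1979)
15^2 = (15^1)^2 ≡ 15^2 = 225 ≡ 225 (mod 1979)
15^4 = (15^2)^2 ≡ 225^2 = 50625 ≡ 1150 (mod 1979)
15^8 = (15^4)^2 ≡ 1150^2 = 1322500 ≡ 528 (mod 1979)
15^16 = (15^8)^2 ≡ 528^2 = 278784 ≡ 1724 (mod 1979)
15^29 = 15^16 · 15^8 · 15^4 · 15^1 ≡ 1724 · 528 · 1150 · 15 ≡ 547 (mod 1979).
So A = 547. Hiro then computes K = A^b mod q = 547^15 mod 1979.
547^1 ≡ 547 (mod 1979)
547^2 = (547^1)^2 ≡ 547^2 = 299209 ≡ 380 (mod 1979)
547^4 = (547^2)^2 ≡ 380^2 = 144400 ≡ 1912 (mod 1979)
547^8 = (547^4)^2 ≡ 1912^2 = 3655744 ≡ 531 (mod 1979)
547^15 = 547^8 · 547^4 · 547^2 · 547^1 ≡ 531 · 1912 · 380 · 547 ≡ 946 (mod 1979).

946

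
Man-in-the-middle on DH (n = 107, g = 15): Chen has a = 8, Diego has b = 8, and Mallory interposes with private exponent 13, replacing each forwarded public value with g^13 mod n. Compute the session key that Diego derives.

39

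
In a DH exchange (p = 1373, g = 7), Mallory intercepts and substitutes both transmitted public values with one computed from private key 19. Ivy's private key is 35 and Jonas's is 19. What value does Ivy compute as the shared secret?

92

Ivy receives Mallory's public value M = 7^19 mod 1373 instead of the honest one.
7^1 ≡ 7 (mod 1373)
7^2 = (7^1)^2 ≡ 7^2 = 49 ≡ 49 (mod 1373)
7^4 = (7^2)^2 ≡ 49^2 = 2401 ≡ 1028 (mod 1373)
7^8 = (7^4)^2 ≡ 1028^2 = 1056784 ≡ 947 (mod 1373)
7^16 = (7^8)^2 ≡ 947^2 = 896809 ≡ 240 (mod 1373)
7^19 = 7^16 · 7^2 · 7^1 ≡ 240 · 49 · 7 ≡ 1313 (mod 1373).
So M = 1313. Ivy computes K = M^35 mod 1373.
1313^1 ≡ 1313 (mod 1373)
1313^2 = (1313^1)^2 ≡ 1313^2 = 1723969 ≡ 854 (mod 1373)
1313^4 = (1313^2)^2 ≡ 854^2 = 729316 ≡ 253 (mod 1373)
1313^8 = (1313^4)^2 ≡ 253^2 = 64009 ≡ 851 (mod 1373)
1313^16 = (1313^8)^2 ≡ 851^2 = 724201 ≡ 630 (mod 1373)
1313^32 = (1313^16)^2 ≡ 630^2 = 396900 ≡ 103 (mod 1373)
1313^35 = 1313^32 · 1313^2 · 1313^1 ≡ 103 · 854 · 1313 ≡ 92 (mod 1373).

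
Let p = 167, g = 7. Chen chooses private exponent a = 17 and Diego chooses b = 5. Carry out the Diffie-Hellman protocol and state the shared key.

Chen sends A = g^a mod p = 7^17 mod 167.
7^1 ≡ 7 (mod 167)
7^2 = (7^1)^2 ≡ 7^2 = 49 ≡ 49 (mod 167)
7^4 = (7^2)^2 ≡ 49^2 = 2401 ≡ 63 (mod 167)
7^8 = (7^4)^2 ≡ 63^2 = 3969 ≡ 128 (mod 167)
7^16 = (7^8)^2 ≡ 128^2 = 16384 ≡ 18 (mod 167)
7^17 = 7^16 · 7^1 ≡ 18 · 7 ≡ 126 (mod 167).
So A = 126. Diego then computes K = A^b mod p = 126^5 mod 167.
126^1 ≡ 126 (mod 167)
126^2 = (126^1)^2 ≡ 126^2 = 15876 ≡ 11 (mod 167)
126^4 = (126^2)^2 ≡ 11^2 = 121 ≡ 121 (mod 167)
126^5 = 126^4 · 126^1 ≡ 121 · 126 ≡ 49 (mod 167).

49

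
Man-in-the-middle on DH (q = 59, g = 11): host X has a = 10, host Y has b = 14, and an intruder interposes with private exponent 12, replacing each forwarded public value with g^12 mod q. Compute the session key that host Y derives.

35

Host Y receives an intruder's public value M = 11^12 mod 59 instead of the honest one.
11^1 ≡ 11 (mod 59)
11^2 = (11^1)^2 ≡ 11^2 = 121 ≡ 3 (mod 59)
11^4 = (11^2)^2 ≡ 3^2 = 9 ≡ 9 (mod 59)
11^8 = (11^4)^2 ≡ 9^2 = 81 ≡ 22 (mod 59)
11^12 = 11^8 · 11^4 ≡ 22 · 9 ≡ 21 (mod 59).
So M = 21. Host Y computes K = M^14 mod 59.
21^1 ≡ 21 (mod 59)
21^2 = (21^1)^2 ≡ 21^2 = 441 ≡ 28 (mod 59)
21^4 = (21^2)^2 ≡ 28^2 = 784 ≡ 17 (mod 59)
21^8 = (21^4)^2 ≡ 17^2 = 289 ≡ 53 (mod 59)
21^14 = 21^8 · 21^4 · 21^2 ≡ 53 · 17 · 28 ≡ 35 (mod 59).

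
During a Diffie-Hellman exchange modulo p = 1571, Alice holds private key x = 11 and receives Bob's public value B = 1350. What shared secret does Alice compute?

1041

Shared key K = 1350^11 mod 1571.
1350^1 ≡ 1350 (mod 1571)
1350^2 = (1350^1)^2 ≡ 1350^2 = 1822500 ≡ 140 (mod 1571)
1350^4 = (1350^2)^2 ≡ 140^2 = 19600 ≡ 748 (mod 1571)
1350^8 = (1350^4)^2 ≡ 748^2 = 559504 ≡ 228 (mod 1571)
1350^11 = 1350^8 · 1350^2 · 1350^1 ≡ 228 · 140 · 1350 ≡ 1041 (mod 1571).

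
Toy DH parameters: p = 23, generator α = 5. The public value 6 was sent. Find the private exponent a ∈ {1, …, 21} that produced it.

18

Try successive powers of 5 modulo 23:
5^1 ≡ 5
5^2 ≡ 2
5^3 ≡ 10
5^4 ≡ 4
5^5 ≡ 20
5^6 ≡ 8
5^7 ≡ 17
5^8 ≡ 16
5^9 ≡ 11
5^10 ≡ 9
5^11 ≡ 22
5^12 ≡ 18
5^13 ≡ 21
5^14 ≡ 13
5^15 ≡ 19
5^16 ≡ 3
5^17 ≡ 15
5^18 ≡ 6
Found: a = 18.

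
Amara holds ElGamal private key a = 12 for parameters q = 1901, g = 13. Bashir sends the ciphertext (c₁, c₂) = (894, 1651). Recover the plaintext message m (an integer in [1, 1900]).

1833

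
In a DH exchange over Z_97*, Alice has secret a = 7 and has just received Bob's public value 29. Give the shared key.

37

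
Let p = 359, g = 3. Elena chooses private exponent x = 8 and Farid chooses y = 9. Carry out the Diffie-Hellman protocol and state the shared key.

46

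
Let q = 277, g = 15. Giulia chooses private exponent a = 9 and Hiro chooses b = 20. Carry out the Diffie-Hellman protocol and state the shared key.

Hiro sends B = g^b mod q = 15^20 mod 277.
15^1 ≡ 15 (mod 277)
15^2 = (15^1)^2 ≡ 15^2 = 225 ≡ 225 (mod 277)
15^4 = (15^2)^2 ≡ 225^2 = 50625 ≡ 211 (mod 277)
15^8 = (15^4)^2 ≡ 211^2 = 44521 ≡ 201 (mod 277)
15^16 = (15^8)^2 ≡ 201^2 = 40401 ≡ 236 (mod 277)
15^20 = 15^16 · 15^4 ≡ 236 · 211 ≡ 213 (mod 277).
So B = 213. Giulia then computes K = B^a mod q = 213^9 mod 277.
213^1 ≡ 213 (mod 277)
213^2 = (213^1)^2 ≡ 213^2 = 45369 ≡ 218 (mod 277)
213^4 = (213^2)^2 ≡ 218^2 = 47524 ≡ 157 (mod 277)
213^8 = (213^4)^2 ≡ 157^2 = 24649 ≡ 273 (mod 277)
213^9 = 213^8 · 213^1 ≡ 273 · 213 ≡ 256 (mod 277).

256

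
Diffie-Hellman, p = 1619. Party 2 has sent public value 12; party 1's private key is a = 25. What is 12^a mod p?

Shared key K = 12^25 mod 1619.
12^1 ≡ 12 (mod 1619)
12^2 = (12^1)^2 ≡ 12^2 = 144 ≡ 144 (mod 1619)
12^4 = (12^2)^2 ≡ 144^2 = 20736 ≡ 1308 (mod 1619)
12^8 = (12^4)^2 ≡ 1308^2 = 1710864 ≡ 1200 (mod 1619)
12^16 = (12^8)^2 ≡ 1200^2 = 1440000 ≡ 709 (mod 1619)
12^25 = 12^16 · 12^8 · 12^1 ≡ 709 · 1200 · 12 ≡ 186 (mod 1619).

186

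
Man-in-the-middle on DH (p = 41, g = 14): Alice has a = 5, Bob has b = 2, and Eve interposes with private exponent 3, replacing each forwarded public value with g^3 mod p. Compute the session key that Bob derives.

9

Bob receives Eve's public value M = 14^3 mod 41 instead of the honest one.
14^1 ≡ 14 (mod 41)
14^2 = (14^1)^2 ≡ 14^2 = 196 ≡ 32 (mod 41)
14^3 = 14^2 · 14^1 ≡ 32 · 14 ≡ 38 (mod 41).
So M = 38. Bob computes K = M^2 mod 41.
38^1 ≡ 38 (mod 41)
38^2 = (38^1)^2 ≡ 38^2 = 1444 ≡ 9 (mod 41)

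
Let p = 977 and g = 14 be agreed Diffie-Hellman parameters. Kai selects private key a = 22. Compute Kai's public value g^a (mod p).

889

Public value = 14^22 (mod 977).
14^1 ≡ 14 (mod 977)
14^2 = (14^1)^2 ≡ 14^2 = 196 ≡ 196 (mod 977)
14^4 = (14^2)^2 ≡ 196^2 = 38416 ≡ 313 (mod 977)
14^8 = (14^4)^2 ≡ 313^2 = 97969 ≡ 269 (mod 977)
14^16 = (14^8)^2 ≡ 269^2 = 72361 ≡ 63 (mod 977)
14^22 = 14^16 · 14^4 · 14^2 ≡ 63 · 313 · 196 ≡ 889 (mod 977).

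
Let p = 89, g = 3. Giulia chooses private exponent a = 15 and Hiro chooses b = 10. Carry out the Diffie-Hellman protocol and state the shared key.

Hiro sends B = g^b mod p = 3^10 mod 89.
3^1 ≡ 3 (mod 89)
3^2 = (3^1)^2 ≡ 3^2 = 9 ≡ 9 (mod 89)
3^4 = (3^2)^2 ≡ 9^2 = 81 ≡ 81 (mod 89)
3^8 = (3^4)^2 ≡ 81^2 = 6561 ≡ 64 (mod 89)
3^10 = 3^8 · 3^2 ≡ 64 · 9 ≡ 42 (mod 89).
So B = 42. Giulia then computes K = B^a mod p = 42^15 mod 89.
42^1 ≡ 42 (mod 89)
42^2 = (42^1)^2 ≡ 42^2 = 1764 ≡ 73 (mod 89)
42^4 = (42^2)^2 ≡ 73^2 = 5329 ≡ 78 (mod 89)
42^8 = (42^4)^2 ≡ 78^2 = 6084 ≡ 32 (mod 89)
42^15 = 42^8 · 42^4 · 42^2 · 42^1 ≡ 32 · 78 · 73 · 42 ≡ 71 (mod 89).

71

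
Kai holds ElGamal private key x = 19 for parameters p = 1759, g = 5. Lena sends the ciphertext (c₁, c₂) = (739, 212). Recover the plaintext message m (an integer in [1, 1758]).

1442

Shared mask s = c₁^x mod p = 739^19 mod 1759.
739^1 ≡ 739 (mod 1759)
739^2 = (739^1)^2 ≡ 739^2 = 546121 ≡ 831 (mod 1759)
739^4 = (739^2)^2 ≡ 831^2 = 690561 ≡ 1033 (mod 1759)
739^8 = (739^4)^2 ≡ 1033^2 = 1067089 ≡ 1135 (mod 1759)
739^16 = (739^8)^2 ≡ 1135^2 = 1288225 ≡ 637 (mod 1759)
739^19 = 739^16 · 739^2 · 739^1 ≡ 637 · 831 · 739 ≡ 1664 (mod 1759).
So s = 1664; s⁻¹ ≡ 1185 (mod 1759).
m = c₂ · s⁻¹ mod 1759 = 212 · 1185 mod 1759 = 1442.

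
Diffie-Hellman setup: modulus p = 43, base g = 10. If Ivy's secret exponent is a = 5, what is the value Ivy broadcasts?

25

Public value = 10^5 mod 43.
10^1 ≡ 10 (mod 43)
10^2 = (10^1)^2 ≡ 10^2 = 100 ≡ 14 (mod 43)
10^4 = (10^2)^2 ≡ 14^2 = 196 ≡ 24 (mod 43)
10^5 = 10^4 · 10^1 ≡ 24 · 10 ≡ 25 (mod 43).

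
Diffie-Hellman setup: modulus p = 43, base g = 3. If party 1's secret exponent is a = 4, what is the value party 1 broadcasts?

Public value = 3^4 mod 43.
3^1 ≡ 3 (mod 43)
3^2 = (3^1)^2 ≡ 3^2 = 9 ≡ 9 (mod 43)
3^4 = (3^2)^2 ≡ 9^2 = 81 ≡ 38 (mod 43)

38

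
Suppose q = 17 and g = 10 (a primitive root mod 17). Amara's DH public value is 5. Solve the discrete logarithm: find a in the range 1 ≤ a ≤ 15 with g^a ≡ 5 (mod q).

Try successive powers of 10 modulo 17:
10^1 ≡ 10
10^2 ≡ 15
10^3 ≡ 14
10^4 ≡ 4
10^5 ≡ 6
10^6 ≡ 9
10^7 ≡ 5
Found: a = 7.

7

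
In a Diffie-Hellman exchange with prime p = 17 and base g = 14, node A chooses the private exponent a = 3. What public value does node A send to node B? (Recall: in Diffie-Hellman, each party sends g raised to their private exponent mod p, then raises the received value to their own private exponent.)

Public value = 14^3 mod 17.
14^1 ≡ 14 (mod 17)
14^2 = (14^1)^2 ≡ 14^2 = 196 ≡ 9 (mod 17)
14^3 = 14^2 · 14^1 ≡ 9 · 14 ≡ 7 (mod 17).

7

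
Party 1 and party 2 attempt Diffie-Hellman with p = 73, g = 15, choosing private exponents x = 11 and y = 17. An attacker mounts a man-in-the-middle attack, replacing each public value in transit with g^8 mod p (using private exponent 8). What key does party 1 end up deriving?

Party 1 receives an attacker's public value M = 15^8 mod 73 instead of the honest one.
15^1 ≡ 15 (mod 73)
15^2 = (15^1)^2 ≡ 15^2 = 225 ≡ 6 (mod 73)
15^4 = (15^2)^2 ≡ 6^2 = 36 ≡ 36 (mod 73)
15^8 = (15^4)^2 ≡ 36^2 = 1296 ≡ 55 (mod 73)
So M = 55. Party 1 computes K = M^11 mod 73.
55^1 ≡ 55 (mod 73)
55^2 = (55^1)^2 ≡ 55^2 = 3025 ≡ 32 (mod 73)
55^4 = (55^2)^2 ≡ 32^2 = 1024 ≡ 2 (mod 73)
55^8 = (55^4)^2 ≡ 2^2 = 4 ≡ 4 (mod 73)
55^11 = 55^8 · 55^2 · 55^1 ≡ 4 · 32 · 55 ≡ 32 (mod 73).

32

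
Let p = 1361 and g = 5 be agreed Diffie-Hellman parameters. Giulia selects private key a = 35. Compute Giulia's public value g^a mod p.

599

Public value = 5^35 mod 1361.
5^1 ≡ 5 (mod 1361)
5^2 = (5^1)^2 ≡ 5^2 = 25 ≡ 25 (mod 1361)
5^4 = (5^2)^2 ≡ 25^2 = 625 ≡ 625 (mod 1361)
5^8 = (5^4)^2 ≡ 625^2 = 390625 ≡ 18 (mod 1361)
5^16 = (5^8)^2 ≡ 18^2 = 324 ≡ 324 (mod 1361)
5^32 = (5^16)^2 ≡ 324^2 = 104976 ≡ 179 (mod 1361)
5^35 = 5^32 · 5^2 · 5^1 ≡ 179 · 25 · 5 ≡ 599 (mod 1361).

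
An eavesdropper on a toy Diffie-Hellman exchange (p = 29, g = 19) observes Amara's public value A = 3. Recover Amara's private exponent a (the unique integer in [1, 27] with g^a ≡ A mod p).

13

Try successive powers of 19 modulo 29:
19^1 ≡ 19
19^2 ≡ 13
19^3 ≡ 15
19^4 ≡ 24
19^5 ≡ 21
19^6 ≡ 22
19^7 ≡ 12
19^8 ≡ 25
19^9 ≡ 11
19^10 ≡ 6
19^11 ≡ 27
19^12 ≡ 20
19^13 ≡ 3
Found: a = 13.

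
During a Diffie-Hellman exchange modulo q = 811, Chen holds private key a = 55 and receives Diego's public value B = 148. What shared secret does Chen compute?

148

Shared key K = 148^55 mod 811.
148^1 ≡ 148 (mod 811)
148^2 = (148^1)^2 ≡ 148^2 = 21904 ≡ 7 (mod 811)
148^4 = (148^2)^2 ≡ 7^2 = 49 ≡ 49 (mod 811)
148^8 = (148^4)^2 ≡ 49^2 = 2401 ≡ 779 (mod 811)
148^16 = (148^8)^2 ≡ 779^2 = 606841 ≡ 213 (mod 811)
148^32 = (148^16)^2 ≡ 213^2 = 45369 ≡ 764 (mod 811)
148^55 = 148^32 · 148^16 · 148^4 · 148^2 · 148^1 ≡ 764 · 213 · 49 · 7 · 148 ≡ 148 (mod 811).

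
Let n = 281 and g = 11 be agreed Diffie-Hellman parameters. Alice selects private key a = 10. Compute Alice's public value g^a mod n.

Public value = 11^10 mod 281.
11^1 ≡ 11 (mod 281)
11^2 = (11^1)^2 ≡ 11^2 = 121 ≡ 121 (mod 281)
11^4 = (11^2)^2 ≡ 121^2 = 14641 ≡ 29 (mod 281)
11^8 = (11^4)^2 ≡ 29^2 = 841 ≡ 279 (mod 281)
11^10 = 11^8 · 11^2 ≡ 279 · 121 ≡ 39 (mod 281).

39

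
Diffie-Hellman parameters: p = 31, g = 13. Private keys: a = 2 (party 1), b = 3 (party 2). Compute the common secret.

16

Party 1 sends A = g^a mod p = 13^2 mod 31.
13^1 ≡ 13 (mod 31)
13^2 = (13^1)^2 ≡ 13^2 = 169 ≡ 14 (mod 31)
So A = 14. Party 2 then computes K = A^b mod p = 14^3 mod 31.
14^1 ≡ 14 (mod 31)
14^2 = (14^1)^2 ≡ 14^2 = 196 ≡ 10 (mod 31)
14^3 = 14^2 · 14^1 ≡ 10 · 14 ≡ 16 (mod 31).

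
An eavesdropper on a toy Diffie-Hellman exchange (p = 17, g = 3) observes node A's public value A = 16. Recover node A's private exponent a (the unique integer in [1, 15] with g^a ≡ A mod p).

8

Try successive powers of 3 modulo 17:
3^1 ≡ 3
3^2 ≡ 9
3^3 ≡ 10
3^4 ≡ 13
3^5 ≡ 5
3^6 ≡ 15
3^7 ≡ 11
3^8 ≡ 16
Found: a = 8.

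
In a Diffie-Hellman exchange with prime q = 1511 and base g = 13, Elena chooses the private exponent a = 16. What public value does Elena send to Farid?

Public value = 13^16 (mod 1511).
13^1 ≡ 13 (mod 1511)
13^2 = (13^1)^2 ≡ 13^2 = 169 ≡ 169 (mod 1511)
13^4 = (13^2)^2 ≡ 169^2 = 28561 ≡ 1363 (mod 1511)
13^8 = (13^4)^2 ≡ 1363^2 = 1857769 ≡ 750 (mod 1511)
13^16 = (13^8)^2 ≡ 750^2 = 562500 ≡ 408 (mod 1511)

408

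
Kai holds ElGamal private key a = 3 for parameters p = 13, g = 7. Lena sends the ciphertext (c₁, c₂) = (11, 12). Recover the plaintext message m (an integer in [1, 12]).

Shared mask s = c₁^a mod p = 11^3 mod 13.
11^1 ≡ 11 (mod 13)
11^2 = (11^1)^2 ≡ 11^2 = 121 ≡ 4 (mod 13)
11^3 = 11^2 · 11^1 ≡ 4 · 11 ≡ 5 (mod 13).
So s = 5; s⁻¹ ≡ 8 (mod 13).
m = c₂ · s⁻¹ mod 13 = 12 · 8 mod 13 = 5.

5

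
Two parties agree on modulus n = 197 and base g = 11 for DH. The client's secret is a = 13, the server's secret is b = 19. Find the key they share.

79

The server sends B = g^b mod n = 11^19 mod 197.
11^1 ≡ 11 (mod 197)
11^2 = (11^1)^2 ≡ 11^2 = 121 ≡ 121 (mod 197)
11^4 = (11^2)^2 ≡ 121^2 = 14641 ≡ 63 (mod 197)
11^8 = (11^4)^2 ≡ 63^2 = 3969 ≡ 29 (mod 197)
11^16 = (11^8)^2 ≡ 29^2 = 841 ≡ 53 (mod 197)
11^19 = 11^16 · 11^2 · 11^1 ≡ 53 · 121 · 11 ≡ 17 (mod 197).
So B = 17. The client then computes K = B^a mod n = 17^13 mod 197.
17^1 ≡ 17 (mod 197)
17^2 = (17^1)^2 ≡ 17^2 = 289 ≡ 92 (mod 197)
17^4 = (17^2)^2 ≡ 92^2 = 8464 ≡ 190 (mod 197)
17^8 = (17^4)^2 ≡ 190^2 = 36100 ≡ 49 (mod 197)
17^13 = 17^8 · 17^4 · 17^1 ≡ 49 · 190 · 17 ≡ 79 (mod 197).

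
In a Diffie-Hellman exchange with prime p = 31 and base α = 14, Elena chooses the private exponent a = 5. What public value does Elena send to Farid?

Public value = 14^5 mod 31.
14^1 ≡ 14 (mod 31)
14^2 = (14^1)^2 ≡ 14^2 = 196 ≡ 10 (mod 31)
14^4 = (14^2)^2 ≡ 10^2 = 100 ≡ 7 (mod 31)
14^5 = 14^4 · 14^1 ≡ 7 · 14 ≡ 5 (mod 31).

5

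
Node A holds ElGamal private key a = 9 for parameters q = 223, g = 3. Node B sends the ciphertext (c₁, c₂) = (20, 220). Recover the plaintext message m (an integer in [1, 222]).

Shared mask s = c₁^a mod q = 20^9 mod 223.
20^1 ≡ 20 (mod 223)
20^2 = (20^1)^2 ≡ 20^2 = 400 ≡ 177 (mod 223)
20^4 = (20^2)^2 ≡ 177^2 = 31329 ≡ 109 (mod 223)
20^8 = (20^4)^2 ≡ 109^2 = 11881 ≡ 62 (mod 223)
20^9 = 20^8 · 20^1 ≡ 62 · 20 ≡ 125 (mod 223).
So s = 125; s⁻¹ ≡ 157 (mod 223).
m = c₂ · s⁻¹ mod 223 = 220 · 157 mod 223 = 198.

198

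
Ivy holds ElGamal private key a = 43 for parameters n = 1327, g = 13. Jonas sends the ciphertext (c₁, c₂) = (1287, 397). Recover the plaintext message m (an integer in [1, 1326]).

Shared mask s = c₁^a mod n = 1287^43 mod 1327.
1287^1 ≡ 1287 (mod 1327)
1287^2 = (1287^1)^2 ≡ 1287^2 = 1656369 ≡ 273 (mod 1327)
1287^4 = (1287^2)^2 ≡ 273^2 = 74529 ≡ 217 (mod 1327)
1287^8 = (1287^4)^2 ≡ 217^2 = 47089 ≡ 644 (mod 1327)
1287^16 = (1287^8)^2 ≡ 644^2 = 414736 ≡ 712 (mod 1327)
1287^32 = (1287^16)^2 ≡ 712^2 = 506944 ≡ 30 (mod 1327)
1287^43 = 1287^32 · 1287^8 · 1287^2 · 1287^1 ≡ 30 · 644 · 273 · 1287 ≡ 22 (mod 1327).
So s = 22; s⁻¹ ≡ 181 (mod 1327).
m = c₂ · s⁻¹ mod 1327 = 397 · 181 mod 1327 = 199.

199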